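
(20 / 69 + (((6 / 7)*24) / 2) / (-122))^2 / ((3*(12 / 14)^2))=9168784 / 478323387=0.02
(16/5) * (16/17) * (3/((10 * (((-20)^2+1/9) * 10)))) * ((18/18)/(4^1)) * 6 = 2592/7652125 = 0.00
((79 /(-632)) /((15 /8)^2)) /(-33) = 8 /7425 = 0.00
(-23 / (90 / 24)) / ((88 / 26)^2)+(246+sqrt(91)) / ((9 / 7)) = 7 * sqrt(91) / 9+461731 / 2420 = 198.22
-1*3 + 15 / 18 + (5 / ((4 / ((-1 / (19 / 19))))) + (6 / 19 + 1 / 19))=-695 / 228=-3.05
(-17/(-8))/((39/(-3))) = -17/104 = -0.16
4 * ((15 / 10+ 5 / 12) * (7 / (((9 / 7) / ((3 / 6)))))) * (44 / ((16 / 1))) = 12397 / 216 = 57.39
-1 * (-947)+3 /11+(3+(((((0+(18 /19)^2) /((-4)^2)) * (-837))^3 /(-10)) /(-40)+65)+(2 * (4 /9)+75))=99251747307853273 /119233080806400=832.42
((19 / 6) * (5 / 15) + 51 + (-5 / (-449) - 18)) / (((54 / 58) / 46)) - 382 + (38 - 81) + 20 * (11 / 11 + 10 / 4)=1328.15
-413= -413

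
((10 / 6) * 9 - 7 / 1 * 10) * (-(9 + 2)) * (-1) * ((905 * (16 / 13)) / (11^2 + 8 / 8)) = -4380200 / 793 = -5523.58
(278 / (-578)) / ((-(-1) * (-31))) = 139 / 8959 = 0.02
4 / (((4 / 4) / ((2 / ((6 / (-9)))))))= -12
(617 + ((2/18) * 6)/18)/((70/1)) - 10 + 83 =2209/27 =81.81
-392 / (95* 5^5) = -392 / 296875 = -0.00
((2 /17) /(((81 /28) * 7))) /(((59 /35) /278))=77840 /81243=0.96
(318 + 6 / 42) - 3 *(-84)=3991 / 7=570.14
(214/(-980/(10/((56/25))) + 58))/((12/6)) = -0.66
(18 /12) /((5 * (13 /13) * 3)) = 1 /10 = 0.10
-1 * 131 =-131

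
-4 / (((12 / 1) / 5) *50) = -1 / 30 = -0.03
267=267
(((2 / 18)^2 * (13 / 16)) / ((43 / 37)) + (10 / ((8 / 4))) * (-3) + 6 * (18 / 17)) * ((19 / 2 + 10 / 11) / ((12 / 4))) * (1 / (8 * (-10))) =1874099131 / 5002145280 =0.37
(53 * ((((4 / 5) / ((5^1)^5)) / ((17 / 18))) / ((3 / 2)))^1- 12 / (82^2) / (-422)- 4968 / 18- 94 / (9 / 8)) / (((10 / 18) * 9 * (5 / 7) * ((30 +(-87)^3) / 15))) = 4268193413349971 / 1861136998280156250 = 0.00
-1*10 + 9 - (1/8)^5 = -32769/32768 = -1.00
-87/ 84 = -29/ 28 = -1.04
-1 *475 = -475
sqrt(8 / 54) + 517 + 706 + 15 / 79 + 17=2 *sqrt(3) / 9 + 97975 / 79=1240.57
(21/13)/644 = 3/1196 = 0.00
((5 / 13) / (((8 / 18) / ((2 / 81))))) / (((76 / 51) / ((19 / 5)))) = 17 / 312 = 0.05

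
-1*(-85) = 85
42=42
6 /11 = 0.55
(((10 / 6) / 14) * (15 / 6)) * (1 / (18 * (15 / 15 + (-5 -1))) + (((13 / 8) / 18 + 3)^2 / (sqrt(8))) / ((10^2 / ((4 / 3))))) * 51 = -85 / 504 + 3366425 * sqrt(2) / 6967296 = 0.51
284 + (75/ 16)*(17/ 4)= 19451/ 64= 303.92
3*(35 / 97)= 105 / 97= 1.08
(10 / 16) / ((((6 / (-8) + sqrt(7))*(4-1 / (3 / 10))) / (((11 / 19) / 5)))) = 99 / 7828 + 33*sqrt(7) / 1957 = 0.06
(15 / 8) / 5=3 / 8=0.38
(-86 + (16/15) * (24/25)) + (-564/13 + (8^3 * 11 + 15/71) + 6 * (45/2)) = 650582394/115375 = 5638.85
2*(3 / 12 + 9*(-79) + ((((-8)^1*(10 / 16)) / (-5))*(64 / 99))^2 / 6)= -83584537 / 58806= -1421.36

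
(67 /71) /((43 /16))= 1072 /3053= 0.35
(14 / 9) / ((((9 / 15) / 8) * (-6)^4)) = 35 / 2187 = 0.02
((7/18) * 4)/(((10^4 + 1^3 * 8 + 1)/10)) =140/90081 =0.00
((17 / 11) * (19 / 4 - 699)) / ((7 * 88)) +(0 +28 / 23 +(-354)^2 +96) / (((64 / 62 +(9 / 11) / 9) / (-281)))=-7491439166041617 / 238759136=-31376555.02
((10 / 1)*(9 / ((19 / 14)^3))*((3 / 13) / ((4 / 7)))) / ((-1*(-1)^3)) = 1296540 / 89167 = 14.54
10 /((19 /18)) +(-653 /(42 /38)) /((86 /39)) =-2956169 /11438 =-258.45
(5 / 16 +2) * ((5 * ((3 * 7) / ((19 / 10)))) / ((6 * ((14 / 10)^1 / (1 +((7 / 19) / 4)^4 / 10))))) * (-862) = -133007612386675 / 10142101504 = -13114.40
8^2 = 64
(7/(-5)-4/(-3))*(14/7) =-0.13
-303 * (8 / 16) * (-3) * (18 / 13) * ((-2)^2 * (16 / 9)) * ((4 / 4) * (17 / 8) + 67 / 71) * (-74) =-937957104 / 923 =-1016204.88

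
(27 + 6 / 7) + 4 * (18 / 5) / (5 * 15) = 24543 / 875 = 28.05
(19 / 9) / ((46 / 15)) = 0.69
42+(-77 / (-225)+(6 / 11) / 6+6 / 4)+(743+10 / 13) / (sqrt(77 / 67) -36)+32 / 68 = 450329616359 / 18981126450 -9669 * sqrt(5159) / 1127815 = 23.11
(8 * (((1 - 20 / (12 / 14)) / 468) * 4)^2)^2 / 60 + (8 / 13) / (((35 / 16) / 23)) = 6.47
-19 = -19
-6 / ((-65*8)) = 3 / 260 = 0.01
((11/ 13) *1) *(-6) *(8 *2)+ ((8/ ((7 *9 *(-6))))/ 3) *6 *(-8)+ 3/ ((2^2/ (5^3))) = 126367/ 9828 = 12.86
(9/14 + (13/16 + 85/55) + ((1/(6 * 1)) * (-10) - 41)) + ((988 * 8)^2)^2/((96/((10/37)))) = 500872515395632725/45584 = 10987901794393.49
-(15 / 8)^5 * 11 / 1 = -8353125 / 32768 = -254.92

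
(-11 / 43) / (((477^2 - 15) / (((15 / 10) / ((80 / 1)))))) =-11 / 521765440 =-0.00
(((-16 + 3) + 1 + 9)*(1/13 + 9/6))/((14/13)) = -123/28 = -4.39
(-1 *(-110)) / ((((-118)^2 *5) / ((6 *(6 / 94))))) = 99 / 163607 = 0.00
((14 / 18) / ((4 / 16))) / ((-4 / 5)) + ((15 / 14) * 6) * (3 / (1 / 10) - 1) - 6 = 11122 / 63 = 176.54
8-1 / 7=55 / 7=7.86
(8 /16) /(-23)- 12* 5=-2761 /46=-60.02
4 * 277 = 1108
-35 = -35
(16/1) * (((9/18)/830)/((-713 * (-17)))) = 4/5030215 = 0.00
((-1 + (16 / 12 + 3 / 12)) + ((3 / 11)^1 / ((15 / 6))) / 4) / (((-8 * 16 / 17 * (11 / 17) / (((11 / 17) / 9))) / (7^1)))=-47957 / 760320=-0.06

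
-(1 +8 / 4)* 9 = -27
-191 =-191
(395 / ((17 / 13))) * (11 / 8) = 56485 / 136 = 415.33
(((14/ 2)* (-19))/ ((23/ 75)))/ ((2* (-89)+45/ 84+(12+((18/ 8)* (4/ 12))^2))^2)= -125126400/ 7845391103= -0.02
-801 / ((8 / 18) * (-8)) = 7209 / 32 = 225.28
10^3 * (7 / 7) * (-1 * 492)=-492000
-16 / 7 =-2.29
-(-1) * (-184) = -184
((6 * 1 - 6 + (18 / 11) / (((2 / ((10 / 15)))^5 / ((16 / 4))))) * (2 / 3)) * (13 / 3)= 208 / 2673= 0.08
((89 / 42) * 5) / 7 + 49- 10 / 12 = 49.68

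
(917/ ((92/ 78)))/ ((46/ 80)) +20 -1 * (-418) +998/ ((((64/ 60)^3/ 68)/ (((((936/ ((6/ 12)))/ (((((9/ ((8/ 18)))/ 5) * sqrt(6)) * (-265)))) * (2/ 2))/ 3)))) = 946962/ 529 -13784875 * sqrt(6)/ 2544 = -11482.67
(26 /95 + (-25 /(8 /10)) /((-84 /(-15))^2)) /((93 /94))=-10120933 /13853280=-0.73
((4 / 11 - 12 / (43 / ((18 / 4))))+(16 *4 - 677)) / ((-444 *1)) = 290371 / 210012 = 1.38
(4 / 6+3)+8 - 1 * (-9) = 62 / 3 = 20.67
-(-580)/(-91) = -580/91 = -6.37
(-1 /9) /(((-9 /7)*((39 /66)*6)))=77 /3159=0.02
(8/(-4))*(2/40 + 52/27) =-3.95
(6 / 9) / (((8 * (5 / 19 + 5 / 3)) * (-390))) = -19 / 171600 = -0.00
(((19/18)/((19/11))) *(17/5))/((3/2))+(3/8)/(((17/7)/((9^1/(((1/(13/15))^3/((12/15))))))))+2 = 2357483/573750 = 4.11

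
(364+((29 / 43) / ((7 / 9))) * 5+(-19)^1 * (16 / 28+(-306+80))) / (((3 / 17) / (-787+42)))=-17732203175 / 903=-19636991.33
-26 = -26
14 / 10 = 7 / 5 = 1.40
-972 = -972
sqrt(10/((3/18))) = 2 * sqrt(15) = 7.75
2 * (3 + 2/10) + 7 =67/5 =13.40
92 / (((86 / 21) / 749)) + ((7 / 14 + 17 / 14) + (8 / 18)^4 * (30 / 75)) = 166165811582 / 9874305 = 16828.10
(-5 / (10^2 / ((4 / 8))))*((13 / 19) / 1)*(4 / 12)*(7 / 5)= -91 / 11400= -0.01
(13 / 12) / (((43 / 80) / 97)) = 25220 / 129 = 195.50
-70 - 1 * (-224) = 154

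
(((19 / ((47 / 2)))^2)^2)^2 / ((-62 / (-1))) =2173896069248 / 738149886514591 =0.00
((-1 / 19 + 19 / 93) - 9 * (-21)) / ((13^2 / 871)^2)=1500362959 / 298623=5024.27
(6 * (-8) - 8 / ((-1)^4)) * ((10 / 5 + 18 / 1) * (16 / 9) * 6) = -35840 / 3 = -11946.67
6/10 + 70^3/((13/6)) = 10290039/65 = 158308.29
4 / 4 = 1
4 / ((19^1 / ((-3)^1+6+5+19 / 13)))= 492 / 247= 1.99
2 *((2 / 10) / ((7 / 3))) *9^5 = 354294 / 35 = 10122.69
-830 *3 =-2490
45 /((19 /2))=90 /19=4.74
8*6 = 48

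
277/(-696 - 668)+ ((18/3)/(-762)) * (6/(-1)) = -0.16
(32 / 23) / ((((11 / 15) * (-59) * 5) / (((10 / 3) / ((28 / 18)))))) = -1440 / 104489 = -0.01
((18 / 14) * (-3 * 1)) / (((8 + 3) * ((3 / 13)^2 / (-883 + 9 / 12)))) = 1789203 / 308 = 5809.10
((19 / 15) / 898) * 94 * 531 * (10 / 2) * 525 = 82982025 / 449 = 184815.20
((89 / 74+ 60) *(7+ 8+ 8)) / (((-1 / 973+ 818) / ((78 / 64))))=3952825149 / 1884721984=2.10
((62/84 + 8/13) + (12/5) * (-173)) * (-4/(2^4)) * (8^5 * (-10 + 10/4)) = -2313832448/91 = -25426730.20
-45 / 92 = -0.49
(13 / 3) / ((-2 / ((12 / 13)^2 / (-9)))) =8 / 39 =0.21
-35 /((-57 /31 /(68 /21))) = 10540 /171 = 61.64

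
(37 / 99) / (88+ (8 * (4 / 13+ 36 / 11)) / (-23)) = 11063 / 2568024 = 0.00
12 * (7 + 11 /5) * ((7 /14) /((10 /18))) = 2484 /25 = 99.36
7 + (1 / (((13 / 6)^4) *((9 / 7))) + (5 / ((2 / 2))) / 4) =946545 / 114244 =8.29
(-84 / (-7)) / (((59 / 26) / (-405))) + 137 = -118277 / 59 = -2004.69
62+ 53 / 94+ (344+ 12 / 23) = 880119 / 2162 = 407.09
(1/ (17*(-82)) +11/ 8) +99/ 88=1742/ 697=2.50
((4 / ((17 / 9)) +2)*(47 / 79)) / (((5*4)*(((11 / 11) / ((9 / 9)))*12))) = 329 / 32232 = 0.01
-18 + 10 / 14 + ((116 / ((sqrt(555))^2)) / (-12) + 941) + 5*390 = 33492937 / 11655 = 2873.70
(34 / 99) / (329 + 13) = 17 / 16929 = 0.00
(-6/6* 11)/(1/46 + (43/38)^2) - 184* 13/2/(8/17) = -220565331/86498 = -2549.95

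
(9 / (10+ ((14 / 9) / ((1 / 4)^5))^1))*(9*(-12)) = -4374 / 7213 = -0.61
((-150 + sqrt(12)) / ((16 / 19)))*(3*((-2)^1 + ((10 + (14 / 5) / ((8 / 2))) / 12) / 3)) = 58235 / 64 - 11647*sqrt(3) / 960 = 888.91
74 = 74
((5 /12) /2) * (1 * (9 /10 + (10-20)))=-91 /48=-1.90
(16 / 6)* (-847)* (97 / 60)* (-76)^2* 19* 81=-162296231328 / 5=-32459246265.60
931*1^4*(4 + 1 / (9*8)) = 269059 / 72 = 3736.93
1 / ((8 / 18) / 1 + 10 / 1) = 9 / 94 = 0.10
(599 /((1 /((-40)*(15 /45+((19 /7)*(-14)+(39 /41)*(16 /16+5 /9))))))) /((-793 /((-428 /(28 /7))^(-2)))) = -0.10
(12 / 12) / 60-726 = -43559 / 60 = -725.98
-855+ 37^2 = 514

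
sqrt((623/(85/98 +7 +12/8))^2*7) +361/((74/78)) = 30527*sqrt(7)/459 +14079/37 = 556.48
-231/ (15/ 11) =-847/ 5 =-169.40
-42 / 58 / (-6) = 7 / 58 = 0.12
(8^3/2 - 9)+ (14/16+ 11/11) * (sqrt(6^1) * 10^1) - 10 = 75 * sqrt(6)/4+ 237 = 282.93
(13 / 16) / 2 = 13 / 32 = 0.41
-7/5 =-1.40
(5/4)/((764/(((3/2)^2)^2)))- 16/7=-779501/342272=-2.28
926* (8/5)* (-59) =-437072/5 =-87414.40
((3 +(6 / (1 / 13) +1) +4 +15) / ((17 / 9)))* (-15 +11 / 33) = -13332 / 17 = -784.24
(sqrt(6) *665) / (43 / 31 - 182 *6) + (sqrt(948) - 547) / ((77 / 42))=-283.06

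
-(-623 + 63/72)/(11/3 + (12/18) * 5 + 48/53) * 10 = 1318905/1676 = 786.94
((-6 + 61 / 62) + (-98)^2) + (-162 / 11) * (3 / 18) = 6544833 / 682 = 9596.53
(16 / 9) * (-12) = -21.33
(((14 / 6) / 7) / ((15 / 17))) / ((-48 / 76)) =-323 / 540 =-0.60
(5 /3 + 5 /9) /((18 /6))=20 /27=0.74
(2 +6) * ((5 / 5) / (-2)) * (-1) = 4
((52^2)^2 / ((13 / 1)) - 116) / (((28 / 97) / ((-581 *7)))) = -7922610703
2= 2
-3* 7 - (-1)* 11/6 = -19.17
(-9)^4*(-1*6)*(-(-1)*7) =-275562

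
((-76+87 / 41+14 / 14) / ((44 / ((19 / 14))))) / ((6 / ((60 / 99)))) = -7885 / 34727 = -0.23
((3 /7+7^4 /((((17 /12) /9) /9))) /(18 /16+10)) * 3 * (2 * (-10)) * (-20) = 14807852.71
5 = 5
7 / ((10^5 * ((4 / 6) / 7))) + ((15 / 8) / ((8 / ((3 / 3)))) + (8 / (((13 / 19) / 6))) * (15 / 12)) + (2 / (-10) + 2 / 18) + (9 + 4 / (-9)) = 375936929 / 3900000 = 96.39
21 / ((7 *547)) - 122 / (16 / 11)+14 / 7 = -358261 / 4376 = -81.87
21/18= 7/6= 1.17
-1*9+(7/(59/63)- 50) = -3040/59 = -51.53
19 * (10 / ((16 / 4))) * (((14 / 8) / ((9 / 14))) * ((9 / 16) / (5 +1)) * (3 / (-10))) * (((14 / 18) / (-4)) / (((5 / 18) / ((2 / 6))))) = 6517 / 7680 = 0.85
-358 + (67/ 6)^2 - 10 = -8759/ 36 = -243.31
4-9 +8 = 3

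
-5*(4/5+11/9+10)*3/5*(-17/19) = 9197/285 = 32.27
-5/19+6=109/19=5.74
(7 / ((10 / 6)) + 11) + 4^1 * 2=116 / 5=23.20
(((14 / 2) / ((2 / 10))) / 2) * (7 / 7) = 35 / 2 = 17.50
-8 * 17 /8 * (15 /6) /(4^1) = -85 /8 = -10.62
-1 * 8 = -8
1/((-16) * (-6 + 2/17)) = 17/1600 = 0.01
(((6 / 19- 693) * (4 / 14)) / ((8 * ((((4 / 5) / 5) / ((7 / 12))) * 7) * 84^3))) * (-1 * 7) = 109675 / 720728064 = 0.00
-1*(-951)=951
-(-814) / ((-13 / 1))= -814 / 13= -62.62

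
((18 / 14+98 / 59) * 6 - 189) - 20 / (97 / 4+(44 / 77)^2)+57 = -229048798 / 1989421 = -115.13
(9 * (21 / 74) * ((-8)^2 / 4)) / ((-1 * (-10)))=756 / 185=4.09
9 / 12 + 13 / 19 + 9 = 793 / 76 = 10.43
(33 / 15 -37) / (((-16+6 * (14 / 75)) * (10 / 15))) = 435 / 124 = 3.51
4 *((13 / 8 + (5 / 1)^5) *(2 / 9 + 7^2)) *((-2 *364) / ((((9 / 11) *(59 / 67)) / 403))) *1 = -1197963061331036 / 4779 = -250672329217.63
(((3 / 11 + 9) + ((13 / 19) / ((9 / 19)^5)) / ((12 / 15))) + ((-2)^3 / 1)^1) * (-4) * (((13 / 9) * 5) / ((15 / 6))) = -2508642734 / 5845851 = -429.13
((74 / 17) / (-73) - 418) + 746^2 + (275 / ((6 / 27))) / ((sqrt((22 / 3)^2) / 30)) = 1392800213 / 2482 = 561160.44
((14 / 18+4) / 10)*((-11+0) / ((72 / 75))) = -2365 / 432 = -5.47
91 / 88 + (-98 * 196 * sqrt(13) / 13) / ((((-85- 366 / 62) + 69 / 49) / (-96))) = 91 / 88- 2800987392 * sqrt(13) / 1767259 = -5713.52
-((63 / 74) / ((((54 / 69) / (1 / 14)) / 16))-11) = 361 / 37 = 9.76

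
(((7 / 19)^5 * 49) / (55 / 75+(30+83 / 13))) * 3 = 68824665 / 2560286366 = 0.03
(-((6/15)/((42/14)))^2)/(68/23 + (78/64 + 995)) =-2944/165463425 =-0.00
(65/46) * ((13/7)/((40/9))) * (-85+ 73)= -4563/644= -7.09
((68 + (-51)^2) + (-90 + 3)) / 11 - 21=2351 / 11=213.73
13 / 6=2.17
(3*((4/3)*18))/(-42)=-12/7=-1.71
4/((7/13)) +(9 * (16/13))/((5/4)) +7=10597/455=23.29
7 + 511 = 518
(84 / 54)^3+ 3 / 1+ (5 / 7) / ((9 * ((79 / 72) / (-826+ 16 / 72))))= -21352837 / 403137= -52.97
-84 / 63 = -4 / 3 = -1.33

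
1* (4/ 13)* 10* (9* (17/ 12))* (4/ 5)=408/ 13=31.38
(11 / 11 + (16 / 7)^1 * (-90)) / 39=-1433 / 273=-5.25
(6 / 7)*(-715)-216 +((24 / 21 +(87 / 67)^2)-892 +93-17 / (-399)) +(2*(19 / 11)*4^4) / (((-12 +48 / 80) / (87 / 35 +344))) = -561589690561 / 19702221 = -28503.88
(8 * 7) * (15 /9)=280 /3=93.33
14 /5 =2.80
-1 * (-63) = 63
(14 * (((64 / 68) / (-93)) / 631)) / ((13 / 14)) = -3136 / 12968943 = -0.00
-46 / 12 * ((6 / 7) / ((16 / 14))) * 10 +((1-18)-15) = -243 / 4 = -60.75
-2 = -2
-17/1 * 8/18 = -68/9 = -7.56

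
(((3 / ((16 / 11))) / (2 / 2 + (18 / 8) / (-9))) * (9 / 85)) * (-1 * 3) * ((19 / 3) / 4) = -1881 / 1360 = -1.38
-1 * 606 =-606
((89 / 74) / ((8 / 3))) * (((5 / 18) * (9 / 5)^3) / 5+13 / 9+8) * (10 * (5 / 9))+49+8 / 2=6191891 / 79920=77.48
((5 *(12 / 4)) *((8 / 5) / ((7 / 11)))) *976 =257664 / 7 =36809.14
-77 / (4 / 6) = -231 / 2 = -115.50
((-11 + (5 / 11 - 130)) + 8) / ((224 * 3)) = -243 / 1232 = -0.20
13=13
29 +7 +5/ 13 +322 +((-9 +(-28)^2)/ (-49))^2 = 18994384/ 31213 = 608.54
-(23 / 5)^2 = -529 / 25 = -21.16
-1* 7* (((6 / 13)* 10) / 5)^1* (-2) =168 / 13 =12.92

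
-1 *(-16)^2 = -256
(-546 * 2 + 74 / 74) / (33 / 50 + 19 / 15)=-163650 / 289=-566.26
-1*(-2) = 2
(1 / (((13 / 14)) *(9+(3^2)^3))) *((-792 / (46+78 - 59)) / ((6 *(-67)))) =308 / 6963645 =0.00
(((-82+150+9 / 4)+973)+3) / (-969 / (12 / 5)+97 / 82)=-57195 / 22007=-2.60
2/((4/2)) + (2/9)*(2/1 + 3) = 19/9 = 2.11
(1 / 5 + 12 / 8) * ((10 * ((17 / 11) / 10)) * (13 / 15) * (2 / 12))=3757 / 9900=0.38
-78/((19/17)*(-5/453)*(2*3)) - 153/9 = 98498/95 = 1036.82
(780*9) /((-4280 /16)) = -2808 /107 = -26.24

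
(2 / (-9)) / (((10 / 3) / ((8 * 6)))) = -16 / 5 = -3.20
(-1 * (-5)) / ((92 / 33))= 1.79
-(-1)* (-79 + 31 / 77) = -6052 / 77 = -78.60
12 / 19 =0.63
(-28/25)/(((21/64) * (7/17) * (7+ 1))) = -544/525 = -1.04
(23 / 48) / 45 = 23 / 2160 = 0.01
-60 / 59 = -1.02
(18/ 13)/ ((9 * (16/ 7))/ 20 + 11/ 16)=10080/ 12493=0.81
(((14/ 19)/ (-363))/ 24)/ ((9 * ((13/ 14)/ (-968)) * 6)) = 98/ 60021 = 0.00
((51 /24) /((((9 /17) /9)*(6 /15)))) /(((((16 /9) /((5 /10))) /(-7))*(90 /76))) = -38437 /256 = -150.14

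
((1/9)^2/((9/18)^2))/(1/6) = 8/27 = 0.30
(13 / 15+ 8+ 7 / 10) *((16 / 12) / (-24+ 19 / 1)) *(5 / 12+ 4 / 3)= -2009 / 450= -4.46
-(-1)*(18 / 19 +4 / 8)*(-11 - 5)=-440 / 19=-23.16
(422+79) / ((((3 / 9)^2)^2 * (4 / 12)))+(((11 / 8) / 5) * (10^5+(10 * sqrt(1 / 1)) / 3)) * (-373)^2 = 45915561335 / 12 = 3826296777.92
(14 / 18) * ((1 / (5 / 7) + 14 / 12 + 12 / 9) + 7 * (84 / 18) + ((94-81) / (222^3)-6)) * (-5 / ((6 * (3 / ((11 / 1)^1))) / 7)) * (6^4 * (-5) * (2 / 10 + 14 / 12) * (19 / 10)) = 702106911748781 / 82057860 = 8556242.04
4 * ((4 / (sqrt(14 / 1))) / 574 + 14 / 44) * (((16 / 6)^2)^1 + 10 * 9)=3496 * sqrt(14) / 18081 + 12236 / 99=124.32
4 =4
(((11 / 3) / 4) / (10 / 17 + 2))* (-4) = -17 / 12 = -1.42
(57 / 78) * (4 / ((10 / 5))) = 19 / 13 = 1.46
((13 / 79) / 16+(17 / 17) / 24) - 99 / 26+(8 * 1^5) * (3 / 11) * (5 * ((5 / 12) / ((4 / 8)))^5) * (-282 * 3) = -6039734719 / 1626768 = -3712.72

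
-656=-656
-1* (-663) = 663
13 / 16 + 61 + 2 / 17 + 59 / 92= 62.57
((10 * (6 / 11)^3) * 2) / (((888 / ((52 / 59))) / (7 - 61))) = -0.17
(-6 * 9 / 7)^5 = -459165024 / 16807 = -27319.87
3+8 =11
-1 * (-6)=6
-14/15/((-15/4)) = 56/225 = 0.25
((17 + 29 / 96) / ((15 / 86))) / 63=71423 / 45360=1.57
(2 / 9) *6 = 4 / 3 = 1.33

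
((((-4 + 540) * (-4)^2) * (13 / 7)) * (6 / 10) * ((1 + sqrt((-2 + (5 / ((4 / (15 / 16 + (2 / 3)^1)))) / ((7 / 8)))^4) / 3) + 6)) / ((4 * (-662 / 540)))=-4533555 / 331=-13696.54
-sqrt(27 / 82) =-3 * sqrt(246) / 82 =-0.57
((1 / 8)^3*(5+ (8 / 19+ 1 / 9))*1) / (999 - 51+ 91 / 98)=3311 / 290782080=0.00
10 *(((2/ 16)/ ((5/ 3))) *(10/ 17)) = 15/ 34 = 0.44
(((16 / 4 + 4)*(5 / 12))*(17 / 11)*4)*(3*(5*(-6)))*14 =-285600 / 11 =-25963.64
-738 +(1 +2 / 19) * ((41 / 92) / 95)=-122551419 / 166060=-737.99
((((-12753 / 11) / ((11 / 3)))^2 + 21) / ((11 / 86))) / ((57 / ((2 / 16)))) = 10492419551 / 6119938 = 1714.47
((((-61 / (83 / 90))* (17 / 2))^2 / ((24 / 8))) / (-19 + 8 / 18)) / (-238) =23.86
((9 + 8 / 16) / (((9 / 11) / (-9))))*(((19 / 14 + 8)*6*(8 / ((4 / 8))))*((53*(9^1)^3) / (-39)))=8462739384 / 91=92997136.09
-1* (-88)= 88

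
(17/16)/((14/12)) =51/56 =0.91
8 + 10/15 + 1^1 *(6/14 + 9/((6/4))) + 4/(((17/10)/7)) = 11269/357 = 31.57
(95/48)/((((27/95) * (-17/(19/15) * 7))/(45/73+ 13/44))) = -100450055/1486102464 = -0.07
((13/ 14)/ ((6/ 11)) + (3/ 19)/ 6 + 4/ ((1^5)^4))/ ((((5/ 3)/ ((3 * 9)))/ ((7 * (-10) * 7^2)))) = -12096189/ 38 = -318320.76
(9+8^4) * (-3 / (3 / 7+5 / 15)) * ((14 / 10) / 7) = -51723 / 16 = -3232.69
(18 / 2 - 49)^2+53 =1653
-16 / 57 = -0.28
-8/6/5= -4/15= -0.27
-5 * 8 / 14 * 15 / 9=-100 / 21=-4.76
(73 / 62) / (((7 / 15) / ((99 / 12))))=36135 / 1736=20.82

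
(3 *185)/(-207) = -185/69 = -2.68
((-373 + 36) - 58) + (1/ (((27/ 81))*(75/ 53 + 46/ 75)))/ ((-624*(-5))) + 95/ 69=-45550089785/ 115720176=-393.62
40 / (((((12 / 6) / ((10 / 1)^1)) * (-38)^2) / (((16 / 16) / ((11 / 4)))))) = 200 / 3971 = 0.05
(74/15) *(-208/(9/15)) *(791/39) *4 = -3746176/27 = -138747.26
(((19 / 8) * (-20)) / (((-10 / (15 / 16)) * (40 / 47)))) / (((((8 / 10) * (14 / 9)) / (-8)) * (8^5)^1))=-120555 / 117440512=-0.00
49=49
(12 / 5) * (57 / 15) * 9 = 2052 / 25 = 82.08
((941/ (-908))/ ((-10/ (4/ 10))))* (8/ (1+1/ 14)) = 26348/ 85125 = 0.31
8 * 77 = 616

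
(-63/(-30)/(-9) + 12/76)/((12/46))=-989/3420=-0.29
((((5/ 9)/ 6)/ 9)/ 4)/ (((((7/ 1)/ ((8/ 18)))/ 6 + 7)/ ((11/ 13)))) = 5/ 22113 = 0.00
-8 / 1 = -8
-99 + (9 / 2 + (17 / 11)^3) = -90.81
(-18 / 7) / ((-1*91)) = 18 / 637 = 0.03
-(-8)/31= 0.26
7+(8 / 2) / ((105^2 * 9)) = 694579 / 99225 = 7.00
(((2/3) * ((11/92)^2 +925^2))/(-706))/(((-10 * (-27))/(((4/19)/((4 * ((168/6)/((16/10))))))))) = -7242010121/804687080400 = -0.01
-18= -18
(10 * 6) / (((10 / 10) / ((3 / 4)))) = 45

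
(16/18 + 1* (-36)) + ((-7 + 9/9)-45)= -775/9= -86.11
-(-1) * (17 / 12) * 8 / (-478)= -17 / 717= -0.02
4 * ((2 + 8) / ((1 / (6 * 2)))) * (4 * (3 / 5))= 1152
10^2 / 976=0.10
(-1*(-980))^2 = 960400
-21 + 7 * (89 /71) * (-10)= -7721 /71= -108.75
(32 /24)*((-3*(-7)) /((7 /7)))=28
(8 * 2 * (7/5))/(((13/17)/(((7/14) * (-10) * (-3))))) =439.38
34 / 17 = 2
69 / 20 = 3.45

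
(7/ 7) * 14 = 14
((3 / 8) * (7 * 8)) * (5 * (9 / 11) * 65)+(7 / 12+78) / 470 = 346447373 / 62040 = 5584.26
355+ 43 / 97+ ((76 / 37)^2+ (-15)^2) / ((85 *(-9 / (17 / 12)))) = 25457767583 / 71708220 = 355.02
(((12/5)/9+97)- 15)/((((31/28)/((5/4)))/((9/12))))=4319/62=69.66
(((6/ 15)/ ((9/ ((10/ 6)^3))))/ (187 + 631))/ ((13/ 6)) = 50/ 430677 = 0.00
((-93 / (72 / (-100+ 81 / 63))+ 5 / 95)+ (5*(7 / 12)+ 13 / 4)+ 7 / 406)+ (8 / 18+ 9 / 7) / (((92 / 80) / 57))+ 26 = 522681349 / 2129064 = 245.50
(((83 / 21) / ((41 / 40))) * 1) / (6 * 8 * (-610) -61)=-3320 / 25262601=-0.00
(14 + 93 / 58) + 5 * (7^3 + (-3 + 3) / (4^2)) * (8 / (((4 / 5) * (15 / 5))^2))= 625760 / 261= 2397.55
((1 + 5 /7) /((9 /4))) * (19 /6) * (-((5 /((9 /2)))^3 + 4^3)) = -157.72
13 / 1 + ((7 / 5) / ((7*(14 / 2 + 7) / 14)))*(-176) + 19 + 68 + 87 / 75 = 1649 / 25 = 65.96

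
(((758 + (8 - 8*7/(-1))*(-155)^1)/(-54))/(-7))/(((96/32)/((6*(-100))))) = 101800/21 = 4847.62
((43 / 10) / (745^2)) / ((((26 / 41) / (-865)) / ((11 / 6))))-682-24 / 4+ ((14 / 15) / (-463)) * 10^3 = -55324740323107 / 80176691400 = -690.04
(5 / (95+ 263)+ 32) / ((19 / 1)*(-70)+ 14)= -11461 / 471128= -0.02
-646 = -646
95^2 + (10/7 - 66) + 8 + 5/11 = 8968.88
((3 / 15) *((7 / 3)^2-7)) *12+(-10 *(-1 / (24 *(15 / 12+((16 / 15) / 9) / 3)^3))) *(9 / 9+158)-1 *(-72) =13559976462256 / 136743464535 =99.16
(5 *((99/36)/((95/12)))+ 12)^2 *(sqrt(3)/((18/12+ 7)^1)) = 136242 *sqrt(3)/6137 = 38.45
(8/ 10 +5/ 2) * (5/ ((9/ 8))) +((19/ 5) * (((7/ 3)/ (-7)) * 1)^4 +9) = 9604/ 405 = 23.71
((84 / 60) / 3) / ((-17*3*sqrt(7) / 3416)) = -3416*sqrt(7) / 765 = -11.81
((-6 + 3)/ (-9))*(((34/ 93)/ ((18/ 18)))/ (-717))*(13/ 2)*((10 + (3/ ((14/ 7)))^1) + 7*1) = -8177/ 400086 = -0.02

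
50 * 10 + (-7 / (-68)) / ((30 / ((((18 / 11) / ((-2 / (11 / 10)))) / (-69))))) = 78200007 / 156400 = 500.00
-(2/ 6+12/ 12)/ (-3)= 0.44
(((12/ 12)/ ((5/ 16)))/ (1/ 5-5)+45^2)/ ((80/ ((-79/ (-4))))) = 479767/ 960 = 499.76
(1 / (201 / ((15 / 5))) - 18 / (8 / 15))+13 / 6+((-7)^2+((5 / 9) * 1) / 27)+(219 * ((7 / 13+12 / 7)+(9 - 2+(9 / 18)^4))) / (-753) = 87720409201 / 5949989136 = 14.74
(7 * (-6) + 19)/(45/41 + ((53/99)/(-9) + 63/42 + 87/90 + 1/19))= -79820235/12345676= -6.47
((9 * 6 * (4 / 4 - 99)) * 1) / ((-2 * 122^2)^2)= -1323 / 221533456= -0.00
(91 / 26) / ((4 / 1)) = 7 / 8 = 0.88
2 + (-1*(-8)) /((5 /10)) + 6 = 24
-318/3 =-106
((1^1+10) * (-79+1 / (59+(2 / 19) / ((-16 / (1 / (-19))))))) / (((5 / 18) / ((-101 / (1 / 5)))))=269136263682 / 170393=1579503.05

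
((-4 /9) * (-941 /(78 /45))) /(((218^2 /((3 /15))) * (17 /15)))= 4705 /5251402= 0.00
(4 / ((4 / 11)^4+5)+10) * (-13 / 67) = -10311262 / 4921887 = -2.09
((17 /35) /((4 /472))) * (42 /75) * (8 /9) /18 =16048 /10125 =1.58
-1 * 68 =-68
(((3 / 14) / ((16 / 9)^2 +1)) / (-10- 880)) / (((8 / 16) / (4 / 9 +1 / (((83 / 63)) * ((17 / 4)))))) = -106812 / 1481204305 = -0.00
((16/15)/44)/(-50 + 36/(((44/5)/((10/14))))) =-28/54375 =-0.00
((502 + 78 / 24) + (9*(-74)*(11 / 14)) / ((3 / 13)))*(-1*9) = 444105 / 28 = 15860.89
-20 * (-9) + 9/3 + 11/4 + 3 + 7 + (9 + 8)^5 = 5680211/4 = 1420052.75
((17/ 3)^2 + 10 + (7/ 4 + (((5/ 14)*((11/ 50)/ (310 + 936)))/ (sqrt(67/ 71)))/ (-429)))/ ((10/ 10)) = 1579/ 36 - sqrt(4757)/ 455811720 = 43.86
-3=-3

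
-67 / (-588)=0.11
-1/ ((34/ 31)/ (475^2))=-6994375/ 34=-205716.91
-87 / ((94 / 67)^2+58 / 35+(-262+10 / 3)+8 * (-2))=41007015 / 127753894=0.32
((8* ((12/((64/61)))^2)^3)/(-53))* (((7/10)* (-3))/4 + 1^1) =-713608705274211/4445962240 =-160507.14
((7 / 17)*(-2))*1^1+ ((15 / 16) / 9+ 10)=7573 / 816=9.28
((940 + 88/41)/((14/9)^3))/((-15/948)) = -1112312574/70315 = -15818.99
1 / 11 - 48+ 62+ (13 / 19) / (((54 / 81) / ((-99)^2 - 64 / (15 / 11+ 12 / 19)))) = 583349373 / 58102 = 10040.09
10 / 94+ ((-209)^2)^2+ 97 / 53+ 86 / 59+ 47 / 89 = 24957489160356882 / 13080241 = 1908029764.92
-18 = -18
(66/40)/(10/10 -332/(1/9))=-33/59740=-0.00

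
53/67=0.79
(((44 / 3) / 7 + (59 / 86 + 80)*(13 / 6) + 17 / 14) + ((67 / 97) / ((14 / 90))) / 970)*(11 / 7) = 279.92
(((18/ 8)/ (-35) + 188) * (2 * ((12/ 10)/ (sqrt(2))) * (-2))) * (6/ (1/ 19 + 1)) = -4499181 * sqrt(2)/ 1750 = -3635.89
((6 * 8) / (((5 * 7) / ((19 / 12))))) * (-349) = -26524 / 35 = -757.83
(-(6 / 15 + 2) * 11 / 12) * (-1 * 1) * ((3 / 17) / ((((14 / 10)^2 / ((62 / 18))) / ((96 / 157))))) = 54560 / 130781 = 0.42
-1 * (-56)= 56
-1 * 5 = -5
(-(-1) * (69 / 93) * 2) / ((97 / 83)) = 1.27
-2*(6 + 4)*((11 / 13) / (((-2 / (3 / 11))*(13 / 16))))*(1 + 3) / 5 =2.27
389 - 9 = 380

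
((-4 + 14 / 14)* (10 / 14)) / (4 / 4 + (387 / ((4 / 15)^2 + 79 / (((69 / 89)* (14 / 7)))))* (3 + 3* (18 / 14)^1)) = -7920915 / 195958027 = -0.04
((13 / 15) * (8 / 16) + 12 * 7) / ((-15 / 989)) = -2505137 / 450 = -5566.97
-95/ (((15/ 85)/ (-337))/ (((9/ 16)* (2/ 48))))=544255/ 128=4251.99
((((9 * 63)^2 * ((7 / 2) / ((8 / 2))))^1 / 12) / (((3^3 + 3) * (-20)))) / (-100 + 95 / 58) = 1035909 / 2608000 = 0.40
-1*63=-63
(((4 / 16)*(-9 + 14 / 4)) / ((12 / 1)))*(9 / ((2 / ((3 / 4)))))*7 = -693 / 256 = -2.71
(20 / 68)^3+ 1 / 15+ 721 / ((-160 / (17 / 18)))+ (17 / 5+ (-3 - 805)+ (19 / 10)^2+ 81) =-724.15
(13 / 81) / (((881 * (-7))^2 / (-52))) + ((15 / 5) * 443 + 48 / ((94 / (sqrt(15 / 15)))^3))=1329.00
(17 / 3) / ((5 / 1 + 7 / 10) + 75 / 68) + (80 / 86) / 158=19773440 / 23571783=0.84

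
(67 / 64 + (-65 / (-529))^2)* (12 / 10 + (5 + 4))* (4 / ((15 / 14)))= 2263349893 / 55968200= 40.44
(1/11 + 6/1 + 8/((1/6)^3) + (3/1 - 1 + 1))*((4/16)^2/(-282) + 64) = 1379439959/12408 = 111173.43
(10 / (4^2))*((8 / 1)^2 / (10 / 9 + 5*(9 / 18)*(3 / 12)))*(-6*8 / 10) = -13824 / 125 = -110.59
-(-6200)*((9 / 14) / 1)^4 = 5084775 / 4802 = 1058.89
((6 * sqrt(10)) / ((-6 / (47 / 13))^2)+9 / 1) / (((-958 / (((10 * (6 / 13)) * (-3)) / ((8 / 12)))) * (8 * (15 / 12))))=19881 * sqrt(10) / 4209452+243 / 12454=0.03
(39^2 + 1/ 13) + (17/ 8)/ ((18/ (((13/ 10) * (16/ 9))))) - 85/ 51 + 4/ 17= 272080591/ 179010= 1519.92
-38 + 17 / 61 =-2301 / 61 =-37.72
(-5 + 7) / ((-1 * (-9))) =2 / 9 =0.22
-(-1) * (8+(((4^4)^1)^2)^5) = 1208925819614629174706184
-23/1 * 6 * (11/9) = -506/3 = -168.67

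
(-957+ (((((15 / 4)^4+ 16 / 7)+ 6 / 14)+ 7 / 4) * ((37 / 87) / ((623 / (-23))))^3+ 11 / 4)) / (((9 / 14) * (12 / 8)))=-272284191843584137741 / 275147541070734528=-989.59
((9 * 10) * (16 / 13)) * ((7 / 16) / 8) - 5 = 55 / 52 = 1.06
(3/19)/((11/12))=36/209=0.17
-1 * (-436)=436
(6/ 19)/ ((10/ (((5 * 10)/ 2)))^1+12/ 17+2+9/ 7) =1190/ 16549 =0.07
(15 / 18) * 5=25 / 6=4.17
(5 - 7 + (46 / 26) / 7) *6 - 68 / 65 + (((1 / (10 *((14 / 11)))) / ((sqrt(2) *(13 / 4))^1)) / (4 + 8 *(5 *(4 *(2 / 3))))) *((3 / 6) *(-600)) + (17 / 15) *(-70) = -124028 / 1365 - 495 *sqrt(2) / 15106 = -90.91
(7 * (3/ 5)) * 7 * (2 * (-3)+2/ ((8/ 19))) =-147/ 4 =-36.75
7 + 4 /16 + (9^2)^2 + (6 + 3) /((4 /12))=26381 /4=6595.25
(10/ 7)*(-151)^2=228010/ 7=32572.86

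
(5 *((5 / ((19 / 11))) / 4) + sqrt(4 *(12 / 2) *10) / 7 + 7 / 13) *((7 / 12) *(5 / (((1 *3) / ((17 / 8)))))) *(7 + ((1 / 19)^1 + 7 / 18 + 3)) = 303535 *sqrt(15) / 24624 + 2908775905 / 32438016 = 137.41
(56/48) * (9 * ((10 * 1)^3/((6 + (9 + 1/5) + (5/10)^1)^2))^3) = 10500000000000000/14976071831449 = 701.12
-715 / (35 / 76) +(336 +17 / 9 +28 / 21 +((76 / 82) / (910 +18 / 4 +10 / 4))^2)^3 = 80367840186087075687988426363867010333 / 2058954183448771284724589768241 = 39033331.01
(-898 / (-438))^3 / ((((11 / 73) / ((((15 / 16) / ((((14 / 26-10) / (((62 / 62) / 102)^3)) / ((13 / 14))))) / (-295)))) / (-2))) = -0.00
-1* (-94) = 94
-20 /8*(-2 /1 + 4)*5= -25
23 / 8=2.88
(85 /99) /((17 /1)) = 0.05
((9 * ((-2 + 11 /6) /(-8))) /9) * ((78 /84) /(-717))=-13 /481824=-0.00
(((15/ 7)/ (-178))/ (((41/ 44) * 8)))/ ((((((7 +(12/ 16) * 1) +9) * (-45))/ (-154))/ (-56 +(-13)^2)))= -0.04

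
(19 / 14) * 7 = 19 / 2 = 9.50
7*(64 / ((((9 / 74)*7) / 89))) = 421504 / 9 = 46833.78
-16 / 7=-2.29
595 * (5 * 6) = 17850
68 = 68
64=64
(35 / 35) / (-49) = -1 / 49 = -0.02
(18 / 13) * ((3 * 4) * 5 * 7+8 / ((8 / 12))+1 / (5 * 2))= 38889 / 65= 598.29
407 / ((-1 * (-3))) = 407 / 3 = 135.67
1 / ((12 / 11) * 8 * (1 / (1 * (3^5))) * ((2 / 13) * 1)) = 11583 / 64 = 180.98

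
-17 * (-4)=68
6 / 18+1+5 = 19 / 3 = 6.33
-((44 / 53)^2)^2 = -3748096 / 7890481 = -0.48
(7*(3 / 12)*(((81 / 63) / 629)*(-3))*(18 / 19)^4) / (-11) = 708588 / 901690999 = 0.00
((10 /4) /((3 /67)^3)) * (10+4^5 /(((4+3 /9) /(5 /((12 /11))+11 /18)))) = 36288559765 /1053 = 34462070.05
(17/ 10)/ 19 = 17/ 190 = 0.09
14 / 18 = 7 / 9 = 0.78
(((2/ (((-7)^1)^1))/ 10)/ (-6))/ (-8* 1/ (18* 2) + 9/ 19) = 57/ 3010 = 0.02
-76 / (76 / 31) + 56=25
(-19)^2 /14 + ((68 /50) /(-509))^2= 58455166809 /2266958750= 25.79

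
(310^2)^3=887503681000000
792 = 792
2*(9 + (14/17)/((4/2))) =320/17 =18.82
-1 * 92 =-92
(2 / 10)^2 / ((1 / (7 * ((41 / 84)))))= 41 / 300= 0.14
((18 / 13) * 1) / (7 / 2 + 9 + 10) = 4 / 65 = 0.06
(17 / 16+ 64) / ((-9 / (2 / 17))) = -347 / 408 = -0.85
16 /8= 2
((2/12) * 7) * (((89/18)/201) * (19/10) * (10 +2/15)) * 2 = 449806/407025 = 1.11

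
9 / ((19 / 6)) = 54 / 19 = 2.84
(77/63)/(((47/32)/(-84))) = -9856/141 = -69.90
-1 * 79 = -79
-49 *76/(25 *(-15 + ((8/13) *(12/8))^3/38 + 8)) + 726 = 5443217482/7283425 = 747.34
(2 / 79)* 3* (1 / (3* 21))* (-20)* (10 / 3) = -400 / 4977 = -0.08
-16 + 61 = 45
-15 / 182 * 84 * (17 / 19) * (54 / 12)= -6885 / 247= -27.87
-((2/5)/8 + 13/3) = -263/60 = -4.38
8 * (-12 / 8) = -12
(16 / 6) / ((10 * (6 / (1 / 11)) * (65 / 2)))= 4 / 32175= 0.00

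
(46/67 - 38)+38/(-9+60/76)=-219187/5226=-41.94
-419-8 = -427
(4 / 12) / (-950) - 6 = -6.00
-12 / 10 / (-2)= 3 / 5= 0.60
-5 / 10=-1 / 2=-0.50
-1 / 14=-0.07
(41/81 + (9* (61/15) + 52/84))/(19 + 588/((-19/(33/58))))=4533077/167265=27.10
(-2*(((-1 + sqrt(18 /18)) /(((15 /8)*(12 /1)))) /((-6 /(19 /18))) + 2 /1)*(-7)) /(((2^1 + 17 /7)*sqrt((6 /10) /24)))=392*sqrt(10) /31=39.99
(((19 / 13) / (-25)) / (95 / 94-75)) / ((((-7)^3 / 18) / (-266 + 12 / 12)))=1703844 / 155061725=0.01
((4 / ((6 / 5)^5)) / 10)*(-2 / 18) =-625 / 34992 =-0.02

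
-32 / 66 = -16 / 33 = -0.48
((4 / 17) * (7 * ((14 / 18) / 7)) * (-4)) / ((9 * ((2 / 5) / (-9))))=280 / 153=1.83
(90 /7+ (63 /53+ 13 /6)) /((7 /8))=144356 /7791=18.53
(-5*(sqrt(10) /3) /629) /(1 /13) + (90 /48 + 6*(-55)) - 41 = -369.23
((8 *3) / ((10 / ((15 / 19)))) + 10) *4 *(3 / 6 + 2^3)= 7684 / 19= 404.42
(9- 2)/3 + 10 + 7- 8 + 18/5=224/15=14.93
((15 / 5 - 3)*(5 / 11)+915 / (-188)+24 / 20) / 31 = -3447 / 29140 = -0.12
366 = 366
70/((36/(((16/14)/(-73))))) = -20/657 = -0.03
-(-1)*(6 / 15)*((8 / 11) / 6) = 8 / 165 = 0.05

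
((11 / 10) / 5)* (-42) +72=1569 / 25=62.76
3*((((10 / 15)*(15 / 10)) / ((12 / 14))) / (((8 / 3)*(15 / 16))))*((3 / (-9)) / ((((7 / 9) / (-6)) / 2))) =7.20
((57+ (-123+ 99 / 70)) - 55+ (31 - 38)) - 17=-10051 / 70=-143.59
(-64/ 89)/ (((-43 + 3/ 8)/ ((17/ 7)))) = 8704/ 212443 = 0.04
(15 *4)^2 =3600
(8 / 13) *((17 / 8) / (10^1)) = 17 / 130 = 0.13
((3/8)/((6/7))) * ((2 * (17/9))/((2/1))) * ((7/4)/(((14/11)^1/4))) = 4.55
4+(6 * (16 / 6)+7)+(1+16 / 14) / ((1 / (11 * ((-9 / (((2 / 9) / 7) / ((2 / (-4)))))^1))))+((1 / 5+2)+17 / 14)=472033 / 140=3371.66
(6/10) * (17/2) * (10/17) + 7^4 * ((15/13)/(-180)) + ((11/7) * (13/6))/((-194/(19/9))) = -2961971/238329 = -12.43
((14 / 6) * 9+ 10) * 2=62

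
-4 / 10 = -0.40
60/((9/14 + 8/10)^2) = 294000/10201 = 28.82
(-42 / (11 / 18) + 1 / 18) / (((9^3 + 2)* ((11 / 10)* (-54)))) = 67985 / 42987186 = 0.00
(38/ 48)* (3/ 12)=19/ 96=0.20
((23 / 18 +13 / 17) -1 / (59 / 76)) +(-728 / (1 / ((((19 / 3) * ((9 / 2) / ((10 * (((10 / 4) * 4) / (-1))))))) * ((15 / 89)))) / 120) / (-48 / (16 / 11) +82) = 855152707 / 1124764200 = 0.76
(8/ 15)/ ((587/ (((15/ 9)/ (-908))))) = -2/ 1199241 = -0.00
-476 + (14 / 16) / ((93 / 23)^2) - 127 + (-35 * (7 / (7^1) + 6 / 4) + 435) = -17674853 / 69192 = -255.45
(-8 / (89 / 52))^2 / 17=1.29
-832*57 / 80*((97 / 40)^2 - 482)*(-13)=-7338332703 / 2000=-3669166.35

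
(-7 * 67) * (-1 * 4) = 1876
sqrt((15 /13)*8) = 3.04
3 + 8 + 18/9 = 13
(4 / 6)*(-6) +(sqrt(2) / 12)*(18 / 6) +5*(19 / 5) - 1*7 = sqrt(2) / 4 +8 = 8.35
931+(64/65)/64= 60516/65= 931.02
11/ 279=0.04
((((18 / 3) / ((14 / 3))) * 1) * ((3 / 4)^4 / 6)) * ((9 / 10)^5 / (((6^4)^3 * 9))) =3 / 1468006400000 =0.00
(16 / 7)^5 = 1048576 / 16807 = 62.39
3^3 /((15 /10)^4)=16 /3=5.33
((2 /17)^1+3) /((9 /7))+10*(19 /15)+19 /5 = 14452 /765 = 18.89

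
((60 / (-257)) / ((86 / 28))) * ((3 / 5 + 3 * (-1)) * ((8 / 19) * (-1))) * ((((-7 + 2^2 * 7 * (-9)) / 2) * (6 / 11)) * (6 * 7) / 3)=175440384 / 2309659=75.96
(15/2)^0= 1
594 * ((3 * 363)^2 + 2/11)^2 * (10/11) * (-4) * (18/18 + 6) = -2573053484213857680/121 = -21264904828213699.83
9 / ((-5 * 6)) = -3 / 10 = -0.30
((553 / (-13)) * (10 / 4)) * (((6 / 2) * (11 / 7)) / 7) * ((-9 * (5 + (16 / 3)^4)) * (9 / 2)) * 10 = 4297704675 / 182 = 23613761.95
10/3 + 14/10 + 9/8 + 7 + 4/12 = 1583/120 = 13.19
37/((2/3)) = 111/2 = 55.50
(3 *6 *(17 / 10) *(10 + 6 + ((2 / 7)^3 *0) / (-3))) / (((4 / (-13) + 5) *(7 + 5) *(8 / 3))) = 1989 / 610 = 3.26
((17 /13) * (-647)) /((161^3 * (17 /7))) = -0.00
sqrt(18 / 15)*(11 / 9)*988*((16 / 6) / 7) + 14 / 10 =7 / 5 + 86944*sqrt(30) / 945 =505.33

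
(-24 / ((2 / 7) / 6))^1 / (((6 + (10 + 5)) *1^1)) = -24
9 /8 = 1.12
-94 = -94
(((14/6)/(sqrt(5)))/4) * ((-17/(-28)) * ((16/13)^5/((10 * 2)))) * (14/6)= 1949696 * sqrt(5)/83540925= 0.05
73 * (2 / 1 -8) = -438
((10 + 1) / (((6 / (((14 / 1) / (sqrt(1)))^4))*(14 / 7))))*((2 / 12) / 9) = 52822 / 81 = 652.12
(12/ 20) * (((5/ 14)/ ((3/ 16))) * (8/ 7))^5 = 671088640000/ 22880495169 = 29.33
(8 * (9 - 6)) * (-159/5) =-3816/5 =-763.20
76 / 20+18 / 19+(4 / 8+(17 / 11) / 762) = 2090021 / 398145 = 5.25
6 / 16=3 / 8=0.38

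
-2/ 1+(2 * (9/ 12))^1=-1/ 2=-0.50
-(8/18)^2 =-16/81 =-0.20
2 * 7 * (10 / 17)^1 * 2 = 280 / 17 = 16.47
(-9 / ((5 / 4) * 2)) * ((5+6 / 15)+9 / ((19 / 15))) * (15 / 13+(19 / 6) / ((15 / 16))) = -204.01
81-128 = -47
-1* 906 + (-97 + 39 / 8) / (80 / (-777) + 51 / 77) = -5850261 / 5464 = -1070.69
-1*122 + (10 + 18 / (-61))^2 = -103498 / 3721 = -27.81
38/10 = 19/5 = 3.80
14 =14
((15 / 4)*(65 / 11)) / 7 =975 / 308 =3.17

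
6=6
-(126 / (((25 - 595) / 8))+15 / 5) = -117 / 95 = -1.23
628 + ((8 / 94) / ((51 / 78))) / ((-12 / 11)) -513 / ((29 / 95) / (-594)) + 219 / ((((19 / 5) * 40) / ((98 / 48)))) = 84431282625601 / 84527808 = 998858.06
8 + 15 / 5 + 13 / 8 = 101 / 8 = 12.62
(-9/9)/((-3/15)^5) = 3125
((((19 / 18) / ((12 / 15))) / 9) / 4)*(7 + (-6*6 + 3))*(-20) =6175 / 324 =19.06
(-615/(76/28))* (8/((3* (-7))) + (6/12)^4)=21935/304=72.15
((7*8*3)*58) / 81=3248 / 27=120.30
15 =15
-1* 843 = -843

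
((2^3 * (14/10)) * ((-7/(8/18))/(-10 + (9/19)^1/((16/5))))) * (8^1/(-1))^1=-2145024/14975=-143.24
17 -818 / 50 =16 / 25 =0.64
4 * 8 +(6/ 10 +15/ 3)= 188/ 5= 37.60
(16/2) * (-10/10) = -8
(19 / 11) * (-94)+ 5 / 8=-14233 / 88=-161.74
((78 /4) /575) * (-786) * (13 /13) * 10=-30654 /115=-266.56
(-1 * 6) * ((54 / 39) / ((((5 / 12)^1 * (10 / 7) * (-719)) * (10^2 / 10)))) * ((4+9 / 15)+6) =120204 / 5841875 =0.02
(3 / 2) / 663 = 1 / 442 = 0.00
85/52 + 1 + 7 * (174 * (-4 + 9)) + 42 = 319001/52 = 6134.63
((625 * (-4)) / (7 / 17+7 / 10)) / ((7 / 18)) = -5782.31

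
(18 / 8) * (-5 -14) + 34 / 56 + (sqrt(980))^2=6565 / 7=937.86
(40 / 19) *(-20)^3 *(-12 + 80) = -1145263.16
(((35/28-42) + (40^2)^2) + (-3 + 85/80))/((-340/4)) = -40959317/1360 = -30117.14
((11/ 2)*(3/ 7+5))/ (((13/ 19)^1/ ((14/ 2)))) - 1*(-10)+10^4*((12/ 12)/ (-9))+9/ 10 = -929857/ 1170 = -794.75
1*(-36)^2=1296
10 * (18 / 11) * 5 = 900 / 11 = 81.82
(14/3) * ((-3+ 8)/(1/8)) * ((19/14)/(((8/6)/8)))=1520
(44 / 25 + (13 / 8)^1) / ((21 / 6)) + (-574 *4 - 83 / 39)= -2297.16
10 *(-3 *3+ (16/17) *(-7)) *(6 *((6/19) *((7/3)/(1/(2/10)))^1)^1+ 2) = -145220/323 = -449.60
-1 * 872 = -872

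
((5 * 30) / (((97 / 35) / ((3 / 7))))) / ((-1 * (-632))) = 1125 / 30652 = 0.04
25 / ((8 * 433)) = 25 / 3464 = 0.01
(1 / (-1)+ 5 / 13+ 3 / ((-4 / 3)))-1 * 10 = -669 / 52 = -12.87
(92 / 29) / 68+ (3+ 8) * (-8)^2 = 347095 / 493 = 704.05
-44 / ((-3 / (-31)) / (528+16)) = -742016 / 3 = -247338.67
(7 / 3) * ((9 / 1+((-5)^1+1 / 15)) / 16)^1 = 427 / 720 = 0.59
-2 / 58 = -1 / 29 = -0.03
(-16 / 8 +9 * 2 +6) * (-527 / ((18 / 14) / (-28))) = 2272424 / 9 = 252491.56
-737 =-737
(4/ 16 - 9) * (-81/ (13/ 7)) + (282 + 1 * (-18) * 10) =25149/ 52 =483.63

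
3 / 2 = 1.50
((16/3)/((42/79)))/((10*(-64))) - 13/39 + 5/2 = 10841/5040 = 2.15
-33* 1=-33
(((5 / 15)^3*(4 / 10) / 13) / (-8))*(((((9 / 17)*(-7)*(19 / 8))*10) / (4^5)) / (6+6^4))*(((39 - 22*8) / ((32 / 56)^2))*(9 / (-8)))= 127547 / 28735176704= 0.00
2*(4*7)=56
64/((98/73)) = 2336/49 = 47.67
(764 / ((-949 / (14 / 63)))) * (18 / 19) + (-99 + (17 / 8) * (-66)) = -17267891 / 72124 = -239.42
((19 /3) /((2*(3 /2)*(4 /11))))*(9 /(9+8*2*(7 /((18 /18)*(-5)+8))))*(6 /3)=627 /278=2.26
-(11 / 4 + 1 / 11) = -125 / 44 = -2.84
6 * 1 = 6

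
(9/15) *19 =57/5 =11.40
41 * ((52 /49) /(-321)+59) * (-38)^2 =54938884636 /15729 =3492840.27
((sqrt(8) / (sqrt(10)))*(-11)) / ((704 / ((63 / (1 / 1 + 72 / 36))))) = -21*sqrt(5) / 160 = -0.29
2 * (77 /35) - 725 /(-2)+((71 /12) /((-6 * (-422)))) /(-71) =55739443 /151920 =366.90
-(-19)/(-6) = -19/6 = -3.17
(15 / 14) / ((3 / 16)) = 40 / 7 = 5.71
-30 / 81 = -10 / 27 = -0.37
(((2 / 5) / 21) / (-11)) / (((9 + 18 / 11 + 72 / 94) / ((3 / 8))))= -47 / 825300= -0.00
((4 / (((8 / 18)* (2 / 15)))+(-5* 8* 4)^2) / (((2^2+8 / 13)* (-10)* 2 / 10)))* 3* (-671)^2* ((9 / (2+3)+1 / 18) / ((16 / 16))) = -10035717457337 / 1440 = -6969248234.26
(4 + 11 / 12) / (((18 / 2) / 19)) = 1121 / 108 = 10.38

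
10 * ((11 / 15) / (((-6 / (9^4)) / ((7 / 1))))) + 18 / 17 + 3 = -954192 / 17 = -56128.94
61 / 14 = 4.36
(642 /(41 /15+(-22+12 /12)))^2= 23184225 /18769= 1235.24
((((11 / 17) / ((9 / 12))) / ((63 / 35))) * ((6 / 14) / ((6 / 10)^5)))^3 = 324951171875000000 / 17627358343214277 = 18.43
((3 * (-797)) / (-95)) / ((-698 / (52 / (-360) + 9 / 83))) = 214393 / 165111900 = 0.00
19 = 19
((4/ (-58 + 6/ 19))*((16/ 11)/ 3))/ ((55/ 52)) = -7904/ 248655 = -0.03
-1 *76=-76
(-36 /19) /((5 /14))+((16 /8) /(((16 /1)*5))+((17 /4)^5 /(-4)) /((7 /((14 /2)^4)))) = -46268095001 /389120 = -118904.44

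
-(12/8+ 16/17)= -83/34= -2.44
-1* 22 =-22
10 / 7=1.43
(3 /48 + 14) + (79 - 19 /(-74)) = 55245 /592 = 93.32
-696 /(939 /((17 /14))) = -1972 /2191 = -0.90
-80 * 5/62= -200/31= -6.45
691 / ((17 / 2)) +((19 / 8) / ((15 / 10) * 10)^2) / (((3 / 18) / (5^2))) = 16907 / 204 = 82.88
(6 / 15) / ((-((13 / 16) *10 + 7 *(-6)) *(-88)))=-2 / 14905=-0.00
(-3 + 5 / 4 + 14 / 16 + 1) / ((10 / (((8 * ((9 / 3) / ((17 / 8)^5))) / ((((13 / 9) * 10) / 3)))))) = 663552 / 461453525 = 0.00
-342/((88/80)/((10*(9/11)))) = -307800/121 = -2543.80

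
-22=-22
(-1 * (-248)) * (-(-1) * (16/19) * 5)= 19840/19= 1044.21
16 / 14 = 8 / 7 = 1.14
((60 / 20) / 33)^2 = 1 / 121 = 0.01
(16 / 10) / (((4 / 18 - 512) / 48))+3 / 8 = 20721 / 92120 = 0.22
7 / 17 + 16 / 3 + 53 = 2996 / 51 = 58.75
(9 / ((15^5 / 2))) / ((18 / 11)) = 11 / 759375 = 0.00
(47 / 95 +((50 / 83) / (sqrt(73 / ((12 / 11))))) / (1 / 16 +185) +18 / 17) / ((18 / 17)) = 13600 * sqrt(2409) / 1776129201 +2509 / 1710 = 1.47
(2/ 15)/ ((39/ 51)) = 34/ 195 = 0.17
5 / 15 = 1 / 3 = 0.33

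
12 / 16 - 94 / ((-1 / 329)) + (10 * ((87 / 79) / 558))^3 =49059644250966061 / 1586317483692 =30926.75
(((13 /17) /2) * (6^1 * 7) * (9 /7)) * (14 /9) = 546 /17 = 32.12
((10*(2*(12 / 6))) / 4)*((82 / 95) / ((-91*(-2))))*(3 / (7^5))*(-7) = -0.00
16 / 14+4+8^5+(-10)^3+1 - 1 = 222412 / 7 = 31773.14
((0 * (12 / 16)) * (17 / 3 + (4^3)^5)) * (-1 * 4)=0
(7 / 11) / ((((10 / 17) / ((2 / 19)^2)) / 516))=6.19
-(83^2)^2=-47458321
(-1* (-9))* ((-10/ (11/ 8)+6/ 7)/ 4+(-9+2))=-77.44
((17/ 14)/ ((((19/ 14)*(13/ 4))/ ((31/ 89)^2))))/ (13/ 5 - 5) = -81685/ 5869461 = -0.01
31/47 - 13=-580/47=-12.34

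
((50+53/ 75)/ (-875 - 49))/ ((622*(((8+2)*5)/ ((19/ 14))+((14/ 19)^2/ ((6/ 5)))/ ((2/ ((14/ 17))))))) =-23339011/ 9795232986000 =-0.00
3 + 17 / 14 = 59 / 14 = 4.21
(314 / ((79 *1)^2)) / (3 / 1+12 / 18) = 942 / 68651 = 0.01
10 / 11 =0.91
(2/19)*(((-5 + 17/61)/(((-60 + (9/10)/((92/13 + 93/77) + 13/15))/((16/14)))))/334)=11108352/391294660099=0.00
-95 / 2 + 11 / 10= -232 / 5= -46.40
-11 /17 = -0.65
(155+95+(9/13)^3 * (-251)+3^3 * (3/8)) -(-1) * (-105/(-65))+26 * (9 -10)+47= 199.45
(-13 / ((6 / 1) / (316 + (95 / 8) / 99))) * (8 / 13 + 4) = -1251835 / 396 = -3161.20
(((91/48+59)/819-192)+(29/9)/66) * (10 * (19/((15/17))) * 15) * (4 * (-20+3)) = 759347452315/18018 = 42143825.75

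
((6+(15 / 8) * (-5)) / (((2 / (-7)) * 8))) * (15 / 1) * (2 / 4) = 2835 / 256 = 11.07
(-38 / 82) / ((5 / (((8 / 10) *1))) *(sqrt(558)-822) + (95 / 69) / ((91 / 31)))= 0.00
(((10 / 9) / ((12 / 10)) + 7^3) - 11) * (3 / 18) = 8989 / 162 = 55.49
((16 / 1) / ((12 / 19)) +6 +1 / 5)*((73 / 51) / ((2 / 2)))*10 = 69058 / 153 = 451.36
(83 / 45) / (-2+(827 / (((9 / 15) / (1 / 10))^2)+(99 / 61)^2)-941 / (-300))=37210 / 539513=0.07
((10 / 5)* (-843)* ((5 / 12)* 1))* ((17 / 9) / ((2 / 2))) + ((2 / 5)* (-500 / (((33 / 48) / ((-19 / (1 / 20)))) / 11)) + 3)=21864169 / 18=1214676.06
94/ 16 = 47/ 8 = 5.88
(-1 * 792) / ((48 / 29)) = -478.50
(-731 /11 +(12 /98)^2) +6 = -1596269 /26411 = -60.44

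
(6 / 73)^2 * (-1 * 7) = -252 / 5329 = -0.05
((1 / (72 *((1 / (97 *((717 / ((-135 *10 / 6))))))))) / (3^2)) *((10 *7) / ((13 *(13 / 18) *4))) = -162281 / 182520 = -0.89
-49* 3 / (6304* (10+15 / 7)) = -1029 / 535840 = -0.00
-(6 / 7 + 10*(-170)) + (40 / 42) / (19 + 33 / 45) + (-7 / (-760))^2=254196285491 / 149598400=1699.19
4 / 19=0.21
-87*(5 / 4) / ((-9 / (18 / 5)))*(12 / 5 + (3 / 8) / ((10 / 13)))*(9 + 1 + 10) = 20097 / 8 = 2512.12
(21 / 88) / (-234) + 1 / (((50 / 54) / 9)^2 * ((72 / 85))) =95697871 / 858000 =111.54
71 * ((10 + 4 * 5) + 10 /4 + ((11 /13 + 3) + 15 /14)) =241755 /91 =2656.65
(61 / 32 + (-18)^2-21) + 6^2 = 10909 / 32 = 340.91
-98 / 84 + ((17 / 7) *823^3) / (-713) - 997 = -56888951333 / 29946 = -1899717.87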